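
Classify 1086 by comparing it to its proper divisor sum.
abundant

Proper divisors of 1086: sum = 1 + 2 + 3 + 6 + 181 + 362 + 543 = 1098
Since 1098 > 1086, 1086 is abundant.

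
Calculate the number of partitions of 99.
169229875

p(n) counts ways to write n as a sum of positive integers (order ignored).
Euler's pentagonal recurrence: p(k) = p(k-1) + p(k-2) - p(k-5) - p(k-7) + p(k-12) + p(k-15) - ... (offsets j(3j∓1)/2, signs ++--, p(0)=1, p(<0)=0).
DP table for k = 0..98: p(0)=1, p(1)=1, p(2)=2, p(3)=3, p(4)=5, p(5)=7, p(6)=11, p(7)=15, p(8)=22, p(9)=30, p(10)=42, p(11)=56, p(12)=77, p(13)=101, p(14)=135, p(15)=176, p(16)=231, p(17)=297, p(18)=385, p(19)=490, p(20)=627, p(21)=792, p(22)=1002, p(23)=1255, p(24)=1575, p(25)=1958, p(26)=2436, p(27)=3010, p(28)=3718, p(29)=4565, p(30)=5604, p(31)=6842, p(32)=8349, p(33)=10143, p(34)=12310, p(35)=14883, p(36)=17977, p(37)=21637, p(38)=26015, p(39)=31185, p(40)=37338, p(41)=44583, p(42)=53174, p(43)=63261, p(44)=75175, p(45)=89134, p(46)=105558, p(47)=124754, p(48)=147273, p(49)=173525, p(50)=204226, p(51)=239943, p(52)=281589, p(53)=329931, p(54)=386155, p(55)=451276, p(56)=526823, p(57)=614154, p(58)=715220, p(59)=831820, p(60)=966467, p(61)=1121505, p(62)=1300156, p(63)=1505499, p(64)=1741630, p(65)=2012558, p(66)=2323520, p(67)=2679689, p(68)=3087735, p(69)=3554345, p(70)=4087968, p(71)=4697205, p(72)=5392783, p(73)=6185689, p(74)=7089500, p(75)=8118264, p(76)=9289091, p(77)=10619863, p(78)=12132164, p(79)=13848650, p(80)=15796476, p(81)=18004327, p(82)=20506255, p(83)=23338469, p(84)=26543660, p(85)=30167357, p(86)=34262962, p(87)=38887673, p(88)=44108109, p(89)=49995925, p(90)=56634173, p(91)=64112359, p(92)=72533807, p(93)=82010177, p(94)=92669720, p(95)=104651419, p(96)=118114304, p(97)=133230930, p(98)=150198136.
Final step: p(99) = p(98) + p(97) - p(94) - p(92) + p(87) + p(84) - p(77) - p(73) + p(64) + p(59) - p(48) - p(42) + p(29) + p(22) - p(7)
= 150198136 + 133230930 - 92669720 - 72533807 + 38887673 + 26543660 - 10619863 - 6185689 + 1741630 + 831820 - 147273 - 53174 + 4565 + 1002 - 15
= 169229875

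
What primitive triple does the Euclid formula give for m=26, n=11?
(555, 572, 797)

Euclid's formula: a = m² - n², b = 2mn, c = m² + n²
m = 26, n = 11
a = 26² - 11² = 676 - 121 = 555
b = 2 × 26 × 11 = 572
c = 26² + 11² = 676 + 121 = 797
Verification: 555² + 572² = 308025 + 327184 = 635209 = 797² ✓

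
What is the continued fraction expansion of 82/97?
[0; 1, 5, 2, 7]

Euclidean algorithm steps:
82 = 0 × 97 + 82
97 = 1 × 82 + 15
82 = 5 × 15 + 7
15 = 2 × 7 + 1
7 = 7 × 1 + 0
Continued fraction: [0; 1, 5, 2, 7]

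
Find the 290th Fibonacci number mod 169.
81

Matrix identity: Q^n = [[F_(n+1), F_n], [F_n, F_(n-1)]] with Q = [[1,1],[1,0]].
n = 290 = 100100010₂. Square-and-multiply, entries mod 169:
Q^1 = [[1,1],[1,0]]
Q^2 = (Q^1)² = [[2,1],[1,1]]
Q^4 = (Q^2)² = [[5,3],[3,2]]
Q^9 = (Q^4)²·Q = [[55,34],[34,21]]
Q^18 = (Q^9)² = [[125,49],[49,76]]
Q^36 = (Q^18)² = [[112,47],[47,65]]
Q^72 = (Q^36)² = [[50,38],[38,12]]
Q^145 = (Q^72)²·Q = [[47,57],[57,159]]
Q^290 = (Q^145)² = [[50,81],[81,138]]
F_290 mod 169 = Q^290[0][1] = 81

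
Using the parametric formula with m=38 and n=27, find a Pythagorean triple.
(715, 2052, 2173)

Euclid's formula: a = m² - n², b = 2mn, c = m² + n²
m = 38, n = 27
a = 38² - 27² = 1444 - 729 = 715
b = 2 × 38 × 27 = 2052
c = 38² + 27² = 1444 + 729 = 2173
Verification: 715² + 2052² = 511225 + 4210704 = 4721929 = 2173² ✓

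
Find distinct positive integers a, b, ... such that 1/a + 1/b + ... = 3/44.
1/15 + 1/660

Greedy algorithm:
3/44: ceiling(44/3) = 15, use 1/15
1/660: ceiling(660/1) = 660, use 1/660
Result: 3/44 = 1/15 + 1/660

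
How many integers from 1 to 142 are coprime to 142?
70

142 = 2 × 71
φ(n) = n × ∏(1 - 1/p) for each prime p dividing n
φ(142) = 142 × (1 - 1/2) × (1 - 1/71) = 70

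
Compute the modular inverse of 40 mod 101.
48

gcd(40, 101) = 1, so the inverse exists.
Extended Euclidean algorithm on (101, 40):
101 = 2 × 40 + 21  ⟹  21 = (1)·101 + (-2)·40
40 = 1 × 21 + 19  ⟹  19 = (-1)·101 + (3)·40
21 = 1 × 19 + 2  ⟹  2 = (2)·101 + (-5)·40
19 = 9 × 2 + 1  ⟹  1 = (-19)·101 + (48)·40
So (48)·40 ≡ 1 (mod 101), i.e. 40^(-1) ≡ 48 (mod 101).
Check: 40 × 48 = 1920 ≡ 1 (mod 101)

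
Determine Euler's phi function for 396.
120

396 = 2^2 × 3^2 × 11
φ(n) = n × ∏(1 - 1/p) for each prime p dividing n
φ(396) = 396 × (1 - 1/2) × (1 - 1/3) × (1 - 1/11) = 120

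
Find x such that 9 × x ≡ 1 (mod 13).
3

gcd(9, 13) = 1, so the inverse exists.
Extended Euclidean algorithm on (13, 9):
13 = 1 × 9 + 4  ⟹  4 = (1)·13 + (-1)·9
9 = 2 × 4 + 1  ⟹  1 = (-2)·13 + (3)·9
So (3)·9 ≡ 1 (mod 13), i.e. 9^(-1) ≡ 3 (mod 13).
Check: 9 × 3 = 27 ≡ 1 (mod 13)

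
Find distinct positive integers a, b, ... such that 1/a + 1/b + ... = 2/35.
1/18 + 1/630

Greedy algorithm:
2/35: ceiling(35/2) = 18, use 1/18
1/630: ceiling(630/1) = 630, use 1/630
Result: 2/35 = 1/18 + 1/630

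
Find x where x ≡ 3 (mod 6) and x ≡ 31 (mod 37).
105

Using Chinese Remainder Theorem:
M = 6 × 37 = 222
M1 = 37, M2 = 6
y1 = 37^(-1) mod 6 = 1
y2 = 6^(-1) mod 37 = 31
x = (3×37×1 + 31×6×31) mod 222 = 105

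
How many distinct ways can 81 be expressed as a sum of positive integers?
18004327

p(n) counts ways to write n as a sum of positive integers (order ignored).
Euler's pentagonal recurrence: p(k) = p(k-1) + p(k-2) - p(k-5) - p(k-7) + p(k-12) + p(k-15) - ... (offsets j(3j∓1)/2, signs ++--, p(0)=1, p(<0)=0).
DP table for k = 0..80: p(0)=1, p(1)=1, p(2)=2, p(3)=3, p(4)=5, p(5)=7, p(6)=11, p(7)=15, p(8)=22, p(9)=30, p(10)=42, p(11)=56, p(12)=77, p(13)=101, p(14)=135, p(15)=176, p(16)=231, p(17)=297, p(18)=385, p(19)=490, p(20)=627, p(21)=792, p(22)=1002, p(23)=1255, p(24)=1575, p(25)=1958, p(26)=2436, p(27)=3010, p(28)=3718, p(29)=4565, p(30)=5604, p(31)=6842, p(32)=8349, p(33)=10143, p(34)=12310, p(35)=14883, p(36)=17977, p(37)=21637, p(38)=26015, p(39)=31185, p(40)=37338, p(41)=44583, p(42)=53174, p(43)=63261, p(44)=75175, p(45)=89134, p(46)=105558, p(47)=124754, p(48)=147273, p(49)=173525, p(50)=204226, p(51)=239943, p(52)=281589, p(53)=329931, p(54)=386155, p(55)=451276, p(56)=526823, p(57)=614154, p(58)=715220, p(59)=831820, p(60)=966467, p(61)=1121505, p(62)=1300156, p(63)=1505499, p(64)=1741630, p(65)=2012558, p(66)=2323520, p(67)=2679689, p(68)=3087735, p(69)=3554345, p(70)=4087968, p(71)=4697205, p(72)=5392783, p(73)=6185689, p(74)=7089500, p(75)=8118264, p(76)=9289091, p(77)=10619863, p(78)=12132164, p(79)=13848650, p(80)=15796476.
Final step: p(81) = p(80) + p(79) - p(76) - p(74) + p(69) + p(66) - p(59) - p(55) + p(46) + p(41) - p(30) - p(24) + p(11) + p(4)
= 15796476 + 13848650 - 9289091 - 7089500 + 3554345 + 2323520 - 831820 - 451276 + 105558 + 44583 - 5604 - 1575 + 56 + 5
= 18004327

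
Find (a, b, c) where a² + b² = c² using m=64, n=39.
(2575, 4992, 5617)

Euclid's formula: a = m² - n², b = 2mn, c = m² + n²
m = 64, n = 39
a = 64² - 39² = 4096 - 1521 = 2575
b = 2 × 64 × 39 = 4992
c = 64² + 39² = 4096 + 1521 = 5617
Verification: 2575² + 4992² = 6630625 + 24920064 = 31550689 = 5617² ✓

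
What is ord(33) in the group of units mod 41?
20

41 is prime, so ord(33) divides φ(41) = 40.
Divisors of 40: 1, 2, 4, 5, 8, 10, 20, 40.
Repeated squaring: 33^1 ≡ 33, 33^2 ≡ 23, 33^4 ≡ 37, 33^8 ≡ 16, 33^16 ≡ 10, 33^32 ≡ 18 (mod 41).
Test 33^d mod 41 for each divisor d in increasing order:
33^1 ≡ 33
33^2 ≡ 23
33^4 ≡ 37
33^5 = 33^4·33^1 ≡ 32
33^8 ≡ 16
33^10 = 33^8·33^2 ≡ 40
33^20 = 33^16·33^4 ≡ 1  ← first divisor giving 1
The order is 20.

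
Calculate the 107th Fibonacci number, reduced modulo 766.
741

Matrix identity: Q^n = [[F_(n+1), F_n], [F_n, F_(n-1)]] with Q = [[1,1],[1,0]].
n = 107 = 1101011₂. Square-and-multiply, entries mod 766:
Q^1 = [[1,1],[1,0]]
Q^3 = (Q^1)²·Q = [[3,2],[2,1]]
Q^6 = (Q^3)² = [[13,8],[8,5]]
Q^13 = (Q^6)²·Q = [[377,233],[233,144]]
Q^26 = (Q^13)² = [[322,365],[365,723]]
Q^53 = (Q^26)²·Q = [[172,215],[215,723]]
Q^107 = (Q^53)²·Q = [[134,741],[741,159]]
F_107 mod 766 = Q^107[0][1] = 741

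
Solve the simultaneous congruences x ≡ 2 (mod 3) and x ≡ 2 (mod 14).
2

Using Chinese Remainder Theorem:
M = 3 × 14 = 42
M1 = 14, M2 = 3
y1 = 14^(-1) mod 3 = 2
y2 = 3^(-1) mod 14 = 5
x = (2×14×2 + 2×3×5) mod 42 = 2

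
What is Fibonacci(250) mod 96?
55

Matrix identity: Q^n = [[F_(n+1), F_n], [F_n, F_(n-1)]] with Q = [[1,1],[1,0]].
n = 250 = 11111010₂. Square-and-multiply, entries mod 96:
Q^1 = [[1,1],[1,0]]
Q^3 = (Q^1)²·Q = [[3,2],[2,1]]
Q^7 = (Q^3)²·Q = [[21,13],[13,8]]
Q^15 = (Q^7)²·Q = [[27,34],[34,89]]
Q^31 = (Q^15)²·Q = [[69,61],[61,8]]
Q^62 = (Q^31)² = [[34,89],[89,41]]
Q^125 = (Q^62)²·Q = [[8,53],[53,51]]
Q^250 = (Q^125)² = [[89,55],[55,34]]
F_250 mod 96 = Q^250[0][1] = 55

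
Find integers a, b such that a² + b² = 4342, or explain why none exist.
Not possible

Factorization: 4342 = 2 × 13 × 167
By Fermat: n is sum of two squares iff every prime p ≡ 3 (mod 4) appears to even power.
Prime(s) ≡ 3 (mod 4) with odd exponent: [(167, 1)]
Therefore 4342 cannot be expressed as a² + b².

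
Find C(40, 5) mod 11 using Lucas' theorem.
10

Using Lucas' theorem:
Write n=40 and k=5 in base 11:
n in base 11: [3, 7]
k in base 11: [0, 5]
C(40,5) mod 11 = ∏ C(n_i, k_i) mod 11
Digit binomials (mod 11): C(3,0) = 1; C(7,5) = 21 ≡ 10
Product: 1 × 10 = 10 ≡ 10 (mod 11)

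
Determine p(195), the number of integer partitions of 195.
2580840212973

p(n) counts ways to write n as a sum of positive integers (order ignored).
Euler's pentagonal recurrence: p(k) = p(k-1) + p(k-2) - p(k-5) - p(k-7) + p(k-12) + p(k-15) - ... (offsets j(3j∓1)/2, signs ++--, p(0)=1, p(<0)=0).
DP table for k = 0..194: p(0)=1, p(1)=1, p(2)=2, p(3)=3, p(4)=5, p(5)=7, p(6)=11, p(7)=15, p(8)=22, p(9)=30, p(10)=42, p(11)=56, p(12)=77, p(13)=101, p(14)=135, p(15)=176, p(16)=231, p(17)=297, p(18)=385, p(19)=490, p(20)=627, p(21)=792, p(22)=1002, p(23)=1255, p(24)=1575, p(25)=1958, p(26)=2436, p(27)=3010, p(28)=3718, p(29)=4565, p(30)=5604, p(31)=6842, p(32)=8349, p(33)=10143, p(34)=12310, p(35)=14883, p(36)=17977, p(37)=21637, p(38)=26015, p(39)=31185, p(40)=37338, p(41)=44583, p(42)=53174, p(43)=63261, p(44)=75175, p(45)=89134, p(46)=105558, p(47)=124754, p(48)=147273, p(49)=173525, p(50)=204226, p(51)=239943, p(52)=281589, p(53)=329931, p(54)=386155, p(55)=451276, p(56)=526823, p(57)=614154, p(58)=715220, p(59)=831820, p(60)=966467, p(61)=1121505, p(62)=1300156, p(63)=1505499, p(64)=1741630, p(65)=2012558, p(66)=2323520, p(67)=2679689, p(68)=3087735, p(69)=3554345, p(70)=4087968, p(71)=4697205, p(72)=5392783, p(73)=6185689, p(74)=7089500, p(75)=8118264, p(76)=9289091, p(77)=10619863, p(78)=12132164, p(79)=13848650, p(80)=15796476, p(81)=18004327, p(82)=20506255, p(83)=23338469, p(84)=26543660, p(85)=30167357, p(86)=34262962, p(87)=38887673, p(88)=44108109, p(89)=49995925, p(90)=56634173, p(91)=64112359, p(92)=72533807, p(93)=82010177, p(94)=92669720, p(95)=104651419, p(96)=118114304, p(97)=133230930, p(98)=150198136, p(99)=169229875, p(100)=190569292, p(101)=214481126, p(102)=241265379, p(103)=271248950, p(104)=304801365, p(105)=342325709, p(106)=384276336, p(107)=431149389, p(108)=483502844, p(109)=541946240, p(110)=607163746, p(111)=679903203, p(112)=761002156, p(113)=851376628, p(114)=952050665, p(115)=1064144451, p(116)=1188908248, p(117)=1327710076, p(118)=1482074143, p(119)=1653668665, p(120)=1844349560, p(121)=2056148051, p(122)=2291320912, p(123)=2552338241, p(124)=2841940500, p(125)=3163127352, p(126)=3519222692, p(127)=3913864295, p(128)=4351078600, p(129)=4835271870, p(130)=5371315400, p(131)=5964539504, p(132)=6620830889, p(133)=7346629512, p(134)=8149040695, p(135)=9035836076, p(136)=10015581680, p(137)=11097645016, p(138)=12292341831, p(139)=13610949895, p(140)=15065878135, p(141)=16670689208, p(142)=18440293320, p(143)=20390982757, p(144)=22540654445, p(145)=24908858009, p(146)=27517052599, p(147)=30388671978, p(148)=33549419497, p(149)=37027355200, p(150)=40853235313, p(151)=45060624582, p(152)=49686288421, p(153)=54770336324, p(154)=60356673280, p(155)=66493182097, p(156)=73232243759, p(157)=80630964769, p(158)=88751778802, p(159)=97662728555, p(160)=107438159466, p(161)=118159068427, p(162)=129913904637, p(163)=142798995930, p(164)=156919475295, p(165)=172389800255, p(166)=189334822579, p(167)=207890420102, p(168)=228204732751, p(169)=250438925115, p(170)=274768617130, p(171)=301384802048, p(172)=330495499613, p(173)=362326859895, p(174)=397125074750, p(175)=435157697830, p(176)=476715857290, p(177)=522115831195, p(178)=571701605655, p(179)=625846753120, p(180)=684957390936, p(181)=749474411781, p(182)=819876908323, p(183)=896684817527, p(184)=980462880430, p(185)=1071823774337, p(186)=1171432692373, p(187)=1280011042268, p(188)=1398341745571, p(189)=1527273599625, p(190)=1667727404093, p(191)=1820701100652, p(192)=1987276856363, p(193)=2168627105469, p(194)=2366022741845.
Final step: p(195) = p(194) + p(193) - p(190) - p(188) + p(183) + p(180) - p(173) - p(169) + p(160) + p(155) - p(144) - p(138) + p(125) + p(118) - p(103) - p(95) + p(78) + p(69) - p(50) - p(40) + p(19) + p(8)
= 2366022741845 + 2168627105469 - 1667727404093 - 1398341745571 + 896684817527 + 684957390936 - 362326859895 - 250438925115 + 107438159466 + 66493182097 - 22540654445 - 12292341831 + 3163127352 + 1482074143 - 271248950 - 104651419 + 12132164 + 3554345 - 204226 - 37338 + 490 + 22
= 2580840212973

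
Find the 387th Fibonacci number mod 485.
393

Matrix identity: Q^n = [[F_(n+1), F_n], [F_n, F_(n-1)]] with Q = [[1,1],[1,0]].
n = 387 = 110000011₂. Square-and-multiply, entries mod 485:
Q^1 = [[1,1],[1,0]]
Q^3 = (Q^1)²·Q = [[3,2],[2,1]]
Q^6 = (Q^3)² = [[13,8],[8,5]]
Q^12 = (Q^6)² = [[233,144],[144,89]]
Q^24 = (Q^12)² = [[335,293],[293,42]]
Q^48 = (Q^24)² = [[194,366],[366,313]]
Q^96 = (Q^48)² = [[387,292],[292,95]]
Q^193 = (Q^96)²·Q = [[387,293],[293,94]]
Q^387 = (Q^193)²·Q = [[191,393],[393,283]]
F_387 mod 485 = Q^387[0][1] = 393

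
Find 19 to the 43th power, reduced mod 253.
17

Repeated squaring. Binary of 43 = 101011.
19^1 ≡ 19 (mod 253); 19^2 ≡ 108 (mod 253); 19^4 ≡ 26 (mod 253); 19^8 ≡ 170 (mod 253); 19^16 ≡ 58 (mod 253); 19^32 ≡ 75 (mod 253)
19^43 = 19^1 × 19^2 × 19^8 × 19^32 ≡ 17 (mod 253)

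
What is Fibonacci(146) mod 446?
403

Matrix identity: Q^n = [[F_(n+1), F_n], [F_n, F_(n-1)]] with Q = [[1,1],[1,0]].
n = 146 = 10010010₂. Square-and-multiply, entries mod 446:
Q^1 = [[1,1],[1,0]]
Q^2 = (Q^1)² = [[2,1],[1,1]]
Q^4 = (Q^2)² = [[5,3],[3,2]]
Q^9 = (Q^4)²·Q = [[55,34],[34,21]]
Q^18 = (Q^9)² = [[167,354],[354,259]]
Q^36 = (Q^18)² = [[227,56],[56,171]]
Q^73 = (Q^36)²·Q = [[241,253],[253,434]]
Q^146 = (Q^73)² = [[332,403],[403,375]]
F_146 mod 446 = Q^146[0][1] = 403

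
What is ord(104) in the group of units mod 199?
99

199 is prime, so ord(104) divides φ(199) = 198.
Divisors of 198: 1, 2, 3, 6, 9, 11, 18, 22, 33, 66, 99, 198.
Repeated squaring: 104^1 ≡ 104, 104^2 ≡ 70, 104^4 ≡ 124, 104^8 ≡ 53, 104^16 ≡ 23, 104^32 ≡ 131, 104^64 ≡ 47, 104^128 ≡ 20 (mod 199).
Test 104^d mod 199 for each divisor d in increasing order:
104^1 ≡ 104
104^2 ≡ 70
104^3 = 104^2·104^1 ≡ 116
104^6 = 104^4·104^2 ≡ 123
104^9 = 104^8·104^1 ≡ 139
104^11 = 104^8·104^2·104^1 ≡ 178
104^18 = 104^16·104^2 ≡ 18
104^22 = 104^16·104^4·104^2 ≡ 43
104^33 = 104^32·104^1 ≡ 92
104^66 = 104^64·104^2 ≡ 106
104^99 = 104^64·104^32·104^2·104^1 ≡ 1  ← first divisor giving 1
The order is 99.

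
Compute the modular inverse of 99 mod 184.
171

gcd(99, 184) = 1, so the inverse exists.
Extended Euclidean algorithm on (184, 99):
184 = 1 × 99 + 85  ⟹  85 = (1)·184 + (-1)·99
99 = 1 × 85 + 14  ⟹  14 = (-1)·184 + (2)·99
85 = 6 × 14 + 1  ⟹  1 = (7)·184 + (-13)·99
So (-13)·99 ≡ 1 (mod 184), i.e. 99^(-1) ≡ -13 ≡ 171 (mod 184).
Check: 99 × 171 = 16929 ≡ 1 (mod 184)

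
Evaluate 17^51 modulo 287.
216

Repeated squaring. Binary of 51 = 110011.
17^1 ≡ 17 (mod 287); 17^2 ≡ 2 (mod 287); 17^4 ≡ 4 (mod 287); 17^8 ≡ 16 (mod 287); 17^16 ≡ 256 (mod 287); 17^32 ≡ 100 (mod 287)
17^51 = 17^1 × 17^2 × 17^16 × 17^32 ≡ 216 (mod 287)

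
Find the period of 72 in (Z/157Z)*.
156

157 is prime, so ord(72) divides φ(157) = 156.
Divisors of 156: 1, 2, 3, 4, 6, 12, 13, 26, 39, 52, 78, 156.
Repeated squaring: 72^1 ≡ 72, 72^2 ≡ 3, 72^4 ≡ 9, 72^8 ≡ 81, 72^16 ≡ 124, 72^32 ≡ 147, 72^64 ≡ 100, 72^128 ≡ 109 (mod 157).
Test 72^d mod 157 for each divisor d in increasing order:
72^1 ≡ 72
72^2 ≡ 3
72^3 = 72^2·72^1 ≡ 59
72^4 ≡ 9
72^6 = 72^4·72^2 ≡ 27
72^12 = 72^8·72^4 ≡ 101
72^13 = 72^8·72^4·72^1 ≡ 50
72^26 = 72^16·72^8·72^2 ≡ 145
72^39 = 72^32·72^4·72^2·72^1 ≡ 28
72^52 = 72^32·72^16·72^4 ≡ 144
72^78 = 72^64·72^8·72^4·72^2 ≡ 156
72^156 = 72^128·72^16·72^8·72^4 ≡ 1  ← first divisor giving 1
The order is 156.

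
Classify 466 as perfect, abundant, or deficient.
deficient

Proper divisors of 466: sum = 1 + 2 + 233 = 236
Since 236 < 466, 466 is deficient.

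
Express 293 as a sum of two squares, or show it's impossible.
2² + 17² (a=2, b=17)

Factorization: 293 = 293
By Fermat: n is sum of two squares iff every prime p ≡ 3 (mod 4) appears to even power.
All primes ≡ 3 (mod 4) appear to even power.
Search a = 0, 1, 2, … for 293 - a² a perfect square: first hit at a = 2: 293 - 4 = 289 = 17².
293 = 2² + 17² = 4 + 289 ✓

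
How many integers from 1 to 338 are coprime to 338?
156

338 = 2 × 13^2
φ(n) = n × ∏(1 - 1/p) for each prime p dividing n
φ(338) = 338 × (1 - 1/2) × (1 - 1/13) = 156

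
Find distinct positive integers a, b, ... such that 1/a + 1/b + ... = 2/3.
1/2 + 1/6

Greedy algorithm:
2/3: ceiling(3/2) = 2, use 1/2
1/6: ceiling(6/1) = 6, use 1/6
Result: 2/3 = 1/2 + 1/6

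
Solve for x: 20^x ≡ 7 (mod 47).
22

Baby-step giant-step with step n = ⌈√47⌉ = 7.
Baby steps 20^j mod 47 (j:value) for j=0..6: 0:1, 1:20, 2:24, 3:10, 4:12, 5:5, 6:6.
Giant-step multiplier: 20^(-7) ≡ 20^(46-7) = 20^39 ≡ 38 (mod 47).
Giant steps γ_i = 7·38^i mod 47: γ_0=7, γ_1=31, γ_2=3, γ_3=20 (in table at j=1).
x = i·n + j = 3·7 + 1 = 22.
Check: 20^22 ≡ 7 (mod 47).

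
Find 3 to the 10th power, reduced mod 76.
73

Repeated squaring. Binary of 10 = 1010.
3^1 ≡ 3 (mod 76); 3^2 ≡ 9 (mod 76); 3^4 ≡ 5 (mod 76); 3^8 ≡ 25 (mod 76)
3^10 = 3^2 × 3^8 ≡ 73 (mod 76)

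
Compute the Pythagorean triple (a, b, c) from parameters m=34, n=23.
(627, 1564, 1685)

Euclid's formula: a = m² - n², b = 2mn, c = m² + n²
m = 34, n = 23
a = 34² - 23² = 1156 - 529 = 627
b = 2 × 34 × 23 = 1564
c = 34² + 23² = 1156 + 529 = 1685
Verification: 627² + 1564² = 393129 + 2446096 = 2839225 = 1685² ✓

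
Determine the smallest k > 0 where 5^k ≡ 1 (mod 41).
20

41 is prime, so ord(5) divides φ(41) = 40.
Divisors of 40: 1, 2, 4, 5, 8, 10, 20, 40.
Repeated squaring: 5^1 ≡ 5, 5^2 ≡ 25, 5^4 ≡ 10, 5^8 ≡ 18, 5^16 ≡ 37, 5^32 ≡ 16 (mod 41).
Test 5^d mod 41 for each divisor d in increasing order:
5^1 ≡ 5
5^2 ≡ 25
5^4 ≡ 10
5^5 = 5^4·5^1 ≡ 9
5^8 ≡ 18
5^10 = 5^8·5^2 ≡ 40
5^20 = 5^16·5^4 ≡ 1  ← first divisor giving 1
The order is 20.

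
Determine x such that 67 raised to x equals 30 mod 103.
30

Baby-step giant-step with step n = ⌈√103⌉ = 11.
Baby steps 67^j mod 103 (j:value) for j=0..10: 0:1, 1:67, 2:60, 3:3, 4:98, 5:77, 6:9, 7:88, 8:25, 9:27, 10:58.
Giant-step multiplier: 67^(-11) ≡ 67^(102-11) = 67^91 ≡ 11 (mod 103).
Giant steps γ_i = 30·11^i mod 103: γ_0=30, γ_1=21, γ_2=25 (in table at j=8).
x = i·n + j = 2·11 + 8 = 30.
Check: 67^30 ≡ 30 (mod 103).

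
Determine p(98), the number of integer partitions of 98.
150198136

p(n) counts ways to write n as a sum of positive integers (order ignored).
Euler's pentagonal recurrence: p(k) = p(k-1) + p(k-2) - p(k-5) - p(k-7) + p(k-12) + p(k-15) - ... (offsets j(3j∓1)/2, signs ++--, p(0)=1, p(<0)=0).
DP table for k = 0..97: p(0)=1, p(1)=1, p(2)=2, p(3)=3, p(4)=5, p(5)=7, p(6)=11, p(7)=15, p(8)=22, p(9)=30, p(10)=42, p(11)=56, p(12)=77, p(13)=101, p(14)=135, p(15)=176, p(16)=231, p(17)=297, p(18)=385, p(19)=490, p(20)=627, p(21)=792, p(22)=1002, p(23)=1255, p(24)=1575, p(25)=1958, p(26)=2436, p(27)=3010, p(28)=3718, p(29)=4565, p(30)=5604, p(31)=6842, p(32)=8349, p(33)=10143, p(34)=12310, p(35)=14883, p(36)=17977, p(37)=21637, p(38)=26015, p(39)=31185, p(40)=37338, p(41)=44583, p(42)=53174, p(43)=63261, p(44)=75175, p(45)=89134, p(46)=105558, p(47)=124754, p(48)=147273, p(49)=173525, p(50)=204226, p(51)=239943, p(52)=281589, p(53)=329931, p(54)=386155, p(55)=451276, p(56)=526823, p(57)=614154, p(58)=715220, p(59)=831820, p(60)=966467, p(61)=1121505, p(62)=1300156, p(63)=1505499, p(64)=1741630, p(65)=2012558, p(66)=2323520, p(67)=2679689, p(68)=3087735, p(69)=3554345, p(70)=4087968, p(71)=4697205, p(72)=5392783, p(73)=6185689, p(74)=7089500, p(75)=8118264, p(76)=9289091, p(77)=10619863, p(78)=12132164, p(79)=13848650, p(80)=15796476, p(81)=18004327, p(82)=20506255, p(83)=23338469, p(84)=26543660, p(85)=30167357, p(86)=34262962, p(87)=38887673, p(88)=44108109, p(89)=49995925, p(90)=56634173, p(91)=64112359, p(92)=72533807, p(93)=82010177, p(94)=92669720, p(95)=104651419, p(96)=118114304, p(97)=133230930.
Final step: p(98) = p(97) + p(96) - p(93) - p(91) + p(86) + p(83) - p(76) - p(72) + p(63) + p(58) - p(47) - p(41) + p(28) + p(21) - p(6)
= 133230930 + 118114304 - 82010177 - 64112359 + 34262962 + 23338469 - 9289091 - 5392783 + 1505499 + 715220 - 124754 - 44583 + 3718 + 792 - 11
= 150198136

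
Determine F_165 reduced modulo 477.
263

Matrix identity: Q^n = [[F_(n+1), F_n], [F_n, F_(n-1)]] with Q = [[1,1],[1,0]].
n = 165 = 10100101₂. Square-and-multiply, entries mod 477:
Q^1 = [[1,1],[1,0]]
Q^2 = (Q^1)² = [[2,1],[1,1]]
Q^5 = (Q^2)²·Q = [[8,5],[5,3]]
Q^10 = (Q^5)² = [[89,55],[55,34]]
Q^20 = (Q^10)² = [[452,87],[87,365]]
Q^41 = (Q^20)²·Q = [[91,85],[85,6]]
Q^82 = (Q^41)² = [[242,136],[136,106]]
Q^165 = (Q^82)²·Q = [[368,263],[263,105]]
F_165 mod 477 = Q^165[0][1] = 263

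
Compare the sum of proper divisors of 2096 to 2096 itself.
deficient

Proper divisors of 2096: sum = 1 + 2 + 4 + 8 + 16 + 131 + 262 + 524 + 1048 = 1996
Since 1996 < 2096, 2096 is deficient.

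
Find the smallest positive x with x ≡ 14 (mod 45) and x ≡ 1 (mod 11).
419

Using Chinese Remainder Theorem:
M = 45 × 11 = 495
M1 = 11, M2 = 45
y1 = 11^(-1) mod 45 = 41
y2 = 45^(-1) mod 11 = 1
x = (14×11×41 + 1×45×1) mod 495 = 419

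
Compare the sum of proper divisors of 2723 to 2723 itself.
deficient

Proper divisors of 2723: sum = 1 + 7 + 389 = 397
Since 397 < 2723, 2723 is deficient.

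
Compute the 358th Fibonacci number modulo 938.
29

Matrix identity: Q^n = [[F_(n+1), F_n], [F_n, F_(n-1)]] with Q = [[1,1],[1,0]].
n = 358 = 101100110₂. Square-and-multiply, entries mod 938:
Q^1 = [[1,1],[1,0]]
Q^2 = (Q^1)² = [[2,1],[1,1]]
Q^5 = (Q^2)²·Q = [[8,5],[5,3]]
Q^11 = (Q^5)²·Q = [[144,89],[89,55]]
Q^22 = (Q^11)² = [[517,827],[827,628]]
Q^44 = (Q^22)² = [[86,473],[473,551]]
Q^89 = (Q^44)²·Q = [[580,377],[377,203]]
Q^179 = (Q^89)²·Q = [[808,149],[149,659]]
Q^358 = (Q^179)² = [[643,29],[29,614]]
F_358 mod 938 = Q^358[0][1] = 29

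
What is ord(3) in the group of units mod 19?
18

19 is prime, so ord(3) divides φ(19) = 18.
Divisors of 18: 1, 2, 3, 6, 9, 18.
Repeated squaring: 3^1 ≡ 3, 3^2 ≡ 9, 3^4 ≡ 5, 3^8 ≡ 6, 3^16 ≡ 17 (mod 19).
Test 3^d mod 19 for each divisor d in increasing order:
3^1 ≡ 3
3^2 ≡ 9
3^3 = 3^2·3^1 ≡ 8
3^6 = 3^4·3^2 ≡ 7
3^9 = 3^8·3^1 ≡ 18
3^18 = 3^16·3^2 ≡ 1  ← first divisor giving 1
The order is 18.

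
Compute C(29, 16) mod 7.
0

Using Lucas' theorem:
Write n=29 and k=16 in base 7:
n in base 7: [4, 1]
k in base 7: [2, 2]
C(29,16) mod 7 = ∏ C(n_i, k_i) mod 7
Digit binomials (mod 7): C(4,2) = 6; C(1,2) = 0 (k_i > n_i)
Product: 6 × 0 = 0 ≡ 0 (mod 7)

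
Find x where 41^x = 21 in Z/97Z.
17

Baby-step giant-step with step n = ⌈√97⌉ = 10.
Baby steps 41^j mod 97 (j:value) for j=0..9: 0:1, 1:41, 2:32, 3:51, 4:54, 5:80, 6:79, 7:38, 8:6, 9:52.
Giant-step multiplier: 41^(-10) ≡ 41^(96-10) = 41^86 ≡ 48 (mod 97).
Giant steps γ_i = 21·48^i mod 97: γ_0=21, γ_1=38 (in table at j=7).
x = i·n + j = 1·10 + 7 = 17.
Check: 41^17 ≡ 21 (mod 97).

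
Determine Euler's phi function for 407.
360

407 = 11 × 37
φ(n) = n × ∏(1 - 1/p) for each prime p dividing n
φ(407) = 407 × (1 - 1/11) × (1 - 1/37) = 360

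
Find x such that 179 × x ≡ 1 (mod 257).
56

gcd(179, 257) = 1, so the inverse exists.
Extended Euclidean algorithm on (257, 179):
257 = 1 × 179 + 78  ⟹  78 = (1)·257 + (-1)·179
179 = 2 × 78 + 23  ⟹  23 = (-2)·257 + (3)·179
78 = 3 × 23 + 9  ⟹  9 = (7)·257 + (-10)·179
23 = 2 × 9 + 5  ⟹  5 = (-16)·257 + (23)·179
9 = 1 × 5 + 4  ⟹  4 = (23)·257 + (-33)·179
5 = 1 × 4 + 1  ⟹  1 = (-39)·257 + (56)·179
So (56)·179 ≡ 1 (mod 257), i.e. 179^(-1) ≡ 56 (mod 257).
Check: 179 × 56 = 10024 ≡ 1 (mod 257)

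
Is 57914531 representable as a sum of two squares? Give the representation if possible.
Not possible

Factorization: 57914531 = 53 × 103^3
By Fermat: n is sum of two squares iff every prime p ≡ 3 (mod 4) appears to even power.
Prime(s) ≡ 3 (mod 4) with odd exponent: [(103, 3)]
Therefore 57914531 cannot be expressed as a² + b².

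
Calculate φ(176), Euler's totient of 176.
80

176 = 2^4 × 11
φ(n) = n × ∏(1 - 1/p) for each prime p dividing n
φ(176) = 176 × (1 - 1/2) × (1 - 1/11) = 80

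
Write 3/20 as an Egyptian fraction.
1/7 + 1/140

Greedy algorithm:
3/20: ceiling(20/3) = 7, use 1/7
1/140: ceiling(140/1) = 140, use 1/140
Result: 3/20 = 1/7 + 1/140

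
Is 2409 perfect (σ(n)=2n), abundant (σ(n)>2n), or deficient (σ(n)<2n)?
deficient

Proper divisors of 2409: sum = 1 + 3 + 11 + 33 + 73 + 219 + 803 = 1143
Since 1143 < 2409, 2409 is deficient.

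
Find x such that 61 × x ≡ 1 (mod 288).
85

gcd(61, 288) = 1, so the inverse exists.
Extended Euclidean algorithm on (288, 61):
288 = 4 × 61 + 44  ⟹  44 = (1)·288 + (-4)·61
61 = 1 × 44 + 17  ⟹  17 = (-1)·288 + (5)·61
44 = 2 × 17 + 10  ⟹  10 = (3)·288 + (-14)·61
17 = 1 × 10 + 7  ⟹  7 = (-4)·288 + (19)·61
10 = 1 × 7 + 3  ⟹  3 = (7)·288 + (-33)·61
7 = 2 × 3 + 1  ⟹  1 = (-18)·288 + (85)·61
So (85)·61 ≡ 1 (mod 288), i.e. 61^(-1) ≡ 85 (mod 288).
Check: 61 × 85 = 5185 ≡ 1 (mod 288)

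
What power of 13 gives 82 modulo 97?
47

Baby-step giant-step with step n = ⌈√97⌉ = 10.
Baby steps 13^j mod 97 (j:value) for j=0..9: 0:1, 1:13, 2:72, 3:63, 4:43, 5:74, 6:89, 7:90, 8:6, 9:78.
Giant-step multiplier: 13^(-10) ≡ 13^(96-10) = 13^86 ≡ 86 (mod 97).
Giant steps γ_i = 82·86^i mod 97: γ_0=82, γ_1=68, γ_2=28, γ_3=80, γ_4=90 (in table at j=7).
x = i·n + j = 4·10 + 7 = 47.
Check: 13^47 ≡ 82 (mod 97).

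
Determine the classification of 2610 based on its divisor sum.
abundant

Proper divisors of 2610: sum = 1 + 2 + 3 + 5 + 6 + 9 + 10 + 15 + ... + 435 + 522 + 870 + 1305 (23 divisors) = 4410
Since 4410 > 2610, 2610 is abundant.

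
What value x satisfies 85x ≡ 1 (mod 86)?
85

gcd(85, 86) = 1, so the inverse exists.
Extended Euclidean algorithm on (86, 85):
86 = 1 × 85 + 1  ⟹  1 = (1)·86 + (-1)·85
So (-1)·85 ≡ 1 (mod 86), i.e. 85^(-1) ≡ -1 ≡ 85 (mod 86).
Check: 85 × 85 = 7225 ≡ 1 (mod 86)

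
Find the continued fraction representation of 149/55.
[2; 1, 2, 2, 3, 2]

Euclidean algorithm steps:
149 = 2 × 55 + 39
55 = 1 × 39 + 16
39 = 2 × 16 + 7
16 = 2 × 7 + 2
7 = 3 × 2 + 1
2 = 2 × 1 + 0
Continued fraction: [2; 1, 2, 2, 3, 2]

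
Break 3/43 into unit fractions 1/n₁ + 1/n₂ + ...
1/15 + 1/323 + 1/208335

Greedy algorithm:
3/43: ceiling(43/3) = 15, use 1/15
2/645: ceiling(645/2) = 323, use 1/323
1/208335: ceiling(208335/1) = 208335, use 1/208335
Result: 3/43 = 1/15 + 1/323 + 1/208335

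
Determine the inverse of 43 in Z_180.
67

gcd(43, 180) = 1, so the inverse exists.
Extended Euclidean algorithm on (180, 43):
180 = 4 × 43 + 8  ⟹  8 = (1)·180 + (-4)·43
43 = 5 × 8 + 3  ⟹  3 = (-5)·180 + (21)·43
8 = 2 × 3 + 2  ⟹  2 = (11)·180 + (-46)·43
3 = 1 × 2 + 1  ⟹  1 = (-16)·180 + (67)·43
So (67)·43 ≡ 1 (mod 180), i.e. 43^(-1) ≡ 67 (mod 180).
Check: 43 × 67 = 2881 ≡ 1 (mod 180)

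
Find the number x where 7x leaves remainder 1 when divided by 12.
7

gcd(7, 12) = 1, so the inverse exists.
Extended Euclidean algorithm on (12, 7):
12 = 1 × 7 + 5  ⟹  5 = (1)·12 + (-1)·7
7 = 1 × 5 + 2  ⟹  2 = (-1)·12 + (2)·7
5 = 2 × 2 + 1  ⟹  1 = (3)·12 + (-5)·7
So (-5)·7 ≡ 1 (mod 12), i.e. 7^(-1) ≡ -5 ≡ 7 (mod 12).
Check: 7 × 7 = 49 ≡ 1 (mod 12)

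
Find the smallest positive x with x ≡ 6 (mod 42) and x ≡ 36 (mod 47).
1728

Using Chinese Remainder Theorem:
M = 42 × 47 = 1974
M1 = 47, M2 = 42
y1 = 47^(-1) mod 42 = 17
y2 = 42^(-1) mod 47 = 28
x = (6×47×17 + 36×42×28) mod 1974 = 1728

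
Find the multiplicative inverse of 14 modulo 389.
139

gcd(14, 389) = 1, so the inverse exists.
Extended Euclidean algorithm on (389, 14):
389 = 27 × 14 + 11  ⟹  11 = (1)·389 + (-27)·14
14 = 1 × 11 + 3  ⟹  3 = (-1)·389 + (28)·14
11 = 3 × 3 + 2  ⟹  2 = (4)·389 + (-111)·14
3 = 1 × 2 + 1  ⟹  1 = (-5)·389 + (139)·14
So (139)·14 ≡ 1 (mod 389), i.e. 14^(-1) ≡ 139 (mod 389).
Check: 14 × 139 = 1946 ≡ 1 (mod 389)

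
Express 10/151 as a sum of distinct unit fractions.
1/16 + 1/269 + 1/129981 + 1/84475171824

Greedy algorithm:
10/151: ceiling(151/10) = 16, use 1/16
9/2416: ceiling(2416/9) = 269, use 1/269
5/649904: ceiling(649904/5) = 129981, use 1/129981
1/84475171824: ceiling(84475171824/1) = 84475171824, use 1/84475171824
Result: 10/151 = 1/16 + 1/269 + 1/129981 + 1/84475171824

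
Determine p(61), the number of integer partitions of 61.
1121505

p(n) counts ways to write n as a sum of positive integers (order ignored).
Euler's pentagonal recurrence: p(k) = p(k-1) + p(k-2) - p(k-5) - p(k-7) + p(k-12) + p(k-15) - ... (offsets j(3j∓1)/2, signs ++--, p(0)=1, p(<0)=0).
DP table for k = 0..60: p(0)=1, p(1)=1, p(2)=2, p(3)=3, p(4)=5, p(5)=7, p(6)=11, p(7)=15, p(8)=22, p(9)=30, p(10)=42, p(11)=56, p(12)=77, p(13)=101, p(14)=135, p(15)=176, p(16)=231, p(17)=297, p(18)=385, p(19)=490, p(20)=627, p(21)=792, p(22)=1002, p(23)=1255, p(24)=1575, p(25)=1958, p(26)=2436, p(27)=3010, p(28)=3718, p(29)=4565, p(30)=5604, p(31)=6842, p(32)=8349, p(33)=10143, p(34)=12310, p(35)=14883, p(36)=17977, p(37)=21637, p(38)=26015, p(39)=31185, p(40)=37338, p(41)=44583, p(42)=53174, p(43)=63261, p(44)=75175, p(45)=89134, p(46)=105558, p(47)=124754, p(48)=147273, p(49)=173525, p(50)=204226, p(51)=239943, p(52)=281589, p(53)=329931, p(54)=386155, p(55)=451276, p(56)=526823, p(57)=614154, p(58)=715220, p(59)=831820, p(60)=966467.
Final step: p(61) = p(60) + p(59) - p(56) - p(54) + p(49) + p(46) - p(39) - p(35) + p(26) + p(21) - p(10) - p(4)
= 966467 + 831820 - 526823 - 386155 + 173525 + 105558 - 31185 - 14883 + 2436 + 792 - 42 - 5
= 1121505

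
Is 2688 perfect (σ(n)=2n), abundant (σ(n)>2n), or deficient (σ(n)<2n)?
abundant

Proper divisors of 2688: sum = 1 + 2 + 3 + 4 + 6 + 7 + 8 + 12 + ... + 448 + 672 + 896 + 1344 (31 divisors) = 5472
Since 5472 > 2688, 2688 is abundant.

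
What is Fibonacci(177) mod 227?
188

Matrix identity: Q^n = [[F_(n+1), F_n], [F_n, F_(n-1)]] with Q = [[1,1],[1,0]].
n = 177 = 10110001₂. Square-and-multiply, entries mod 227:
Q^1 = [[1,1],[1,0]]
Q^2 = (Q^1)² = [[2,1],[1,1]]
Q^5 = (Q^2)²·Q = [[8,5],[5,3]]
Q^11 = (Q^5)²·Q = [[144,89],[89,55]]
Q^22 = (Q^11)² = [[55,5],[5,50]]
Q^44 = (Q^22)² = [[99,71],[71,28]]
Q^88 = (Q^44)² = [[87,164],[164,150]]
Q^177 = (Q^88)²·Q = [[12,188],[188,51]]
F_177 mod 227 = Q^177[0][1] = 188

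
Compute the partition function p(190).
1667727404093

p(n) counts ways to write n as a sum of positive integers (order ignored).
Euler's pentagonal recurrence: p(k) = p(k-1) + p(k-2) - p(k-5) - p(k-7) + p(k-12) + p(k-15) - ... (offsets j(3j∓1)/2, signs ++--, p(0)=1, p(<0)=0).
DP table for k = 0..189: p(0)=1, p(1)=1, p(2)=2, p(3)=3, p(4)=5, p(5)=7, p(6)=11, p(7)=15, p(8)=22, p(9)=30, p(10)=42, p(11)=56, p(12)=77, p(13)=101, p(14)=135, p(15)=176, p(16)=231, p(17)=297, p(18)=385, p(19)=490, p(20)=627, p(21)=792, p(22)=1002, p(23)=1255, p(24)=1575, p(25)=1958, p(26)=2436, p(27)=3010, p(28)=3718, p(29)=4565, p(30)=5604, p(31)=6842, p(32)=8349, p(33)=10143, p(34)=12310, p(35)=14883, p(36)=17977, p(37)=21637, p(38)=26015, p(39)=31185, p(40)=37338, p(41)=44583, p(42)=53174, p(43)=63261, p(44)=75175, p(45)=89134, p(46)=105558, p(47)=124754, p(48)=147273, p(49)=173525, p(50)=204226, p(51)=239943, p(52)=281589, p(53)=329931, p(54)=386155, p(55)=451276, p(56)=526823, p(57)=614154, p(58)=715220, p(59)=831820, p(60)=966467, p(61)=1121505, p(62)=1300156, p(63)=1505499, p(64)=1741630, p(65)=2012558, p(66)=2323520, p(67)=2679689, p(68)=3087735, p(69)=3554345, p(70)=4087968, p(71)=4697205, p(72)=5392783, p(73)=6185689, p(74)=7089500, p(75)=8118264, p(76)=9289091, p(77)=10619863, p(78)=12132164, p(79)=13848650, p(80)=15796476, p(81)=18004327, p(82)=20506255, p(83)=23338469, p(84)=26543660, p(85)=30167357, p(86)=34262962, p(87)=38887673, p(88)=44108109, p(89)=49995925, p(90)=56634173, p(91)=64112359, p(92)=72533807, p(93)=82010177, p(94)=92669720, p(95)=104651419, p(96)=118114304, p(97)=133230930, p(98)=150198136, p(99)=169229875, p(100)=190569292, p(101)=214481126, p(102)=241265379, p(103)=271248950, p(104)=304801365, p(105)=342325709, p(106)=384276336, p(107)=431149389, p(108)=483502844, p(109)=541946240, p(110)=607163746, p(111)=679903203, p(112)=761002156, p(113)=851376628, p(114)=952050665, p(115)=1064144451, p(116)=1188908248, p(117)=1327710076, p(118)=1482074143, p(119)=1653668665, p(120)=1844349560, p(121)=2056148051, p(122)=2291320912, p(123)=2552338241, p(124)=2841940500, p(125)=3163127352, p(126)=3519222692, p(127)=3913864295, p(128)=4351078600, p(129)=4835271870, p(130)=5371315400, p(131)=5964539504, p(132)=6620830889, p(133)=7346629512, p(134)=8149040695, p(135)=9035836076, p(136)=10015581680, p(137)=11097645016, p(138)=12292341831, p(139)=13610949895, p(140)=15065878135, p(141)=16670689208, p(142)=18440293320, p(143)=20390982757, p(144)=22540654445, p(145)=24908858009, p(146)=27517052599, p(147)=30388671978, p(148)=33549419497, p(149)=37027355200, p(150)=40853235313, p(151)=45060624582, p(152)=49686288421, p(153)=54770336324, p(154)=60356673280, p(155)=66493182097, p(156)=73232243759, p(157)=80630964769, p(158)=88751778802, p(159)=97662728555, p(160)=107438159466, p(161)=118159068427, p(162)=129913904637, p(163)=142798995930, p(164)=156919475295, p(165)=172389800255, p(166)=189334822579, p(167)=207890420102, p(168)=228204732751, p(169)=250438925115, p(170)=274768617130, p(171)=301384802048, p(172)=330495499613, p(173)=362326859895, p(174)=397125074750, p(175)=435157697830, p(176)=476715857290, p(177)=522115831195, p(178)=571701605655, p(179)=625846753120, p(180)=684957390936, p(181)=749474411781, p(182)=819876908323, p(183)=896684817527, p(184)=980462880430, p(185)=1071823774337, p(186)=1171432692373, p(187)=1280011042268, p(188)=1398341745571, p(189)=1527273599625.
Final step: p(190) = p(189) + p(188) - p(185) - p(183) + p(178) + p(175) - p(168) - p(164) + p(155) + p(150) - p(139) - p(133) + p(120) + p(113) - p(98) - p(90) + p(73) + p(64) - p(45) - p(35) + p(14) + p(3)
= 1527273599625 + 1398341745571 - 1071823774337 - 896684817527 + 571701605655 + 435157697830 - 228204732751 - 156919475295 + 66493182097 + 40853235313 - 13610949895 - 7346629512 + 1844349560 + 851376628 - 150198136 - 56634173 + 6185689 + 1741630 - 89134 - 14883 + 135 + 3
= 1667727404093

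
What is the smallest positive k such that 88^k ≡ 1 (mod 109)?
54

109 is prime, so ord(88) divides φ(109) = 108.
Divisors of 108: 1, 2, 3, 4, 6, 9, 12, 18, 27, 36, 54, 108.
Repeated squaring: 88^1 ≡ 88, 88^2 ≡ 5, 88^4 ≡ 25, 88^8 ≡ 80, 88^16 ≡ 78, 88^32 ≡ 89, 88^64 ≡ 73 (mod 109).
Test 88^d mod 109 for each divisor d in increasing order:
88^1 ≡ 88
88^2 ≡ 5
88^3 = 88^2·88^1 ≡ 4
88^4 ≡ 25
88^6 = 88^4·88^2 ≡ 16
88^9 = 88^8·88^1 ≡ 64
88^12 = 88^8·88^4 ≡ 38
88^18 = 88^16·88^2 ≡ 63
88^27 = 88^16·88^8·88^2·88^1 ≡ 108
88^36 = 88^32·88^4 ≡ 45
88^54 = 88^32·88^16·88^4·88^2 ≡ 1  ← first divisor giving 1
The order is 54.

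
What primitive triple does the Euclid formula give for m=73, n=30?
(4429, 4380, 6229)

Euclid's formula: a = m² - n², b = 2mn, c = m² + n²
m = 73, n = 30
a = 73² - 30² = 5329 - 900 = 4429
b = 2 × 73 × 30 = 4380
c = 73² + 30² = 5329 + 900 = 6229
Verification: 4429² + 4380² = 19616041 + 19184400 = 38800441 = 6229² ✓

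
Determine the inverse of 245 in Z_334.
15

gcd(245, 334) = 1, so the inverse exists.
Extended Euclidean algorithm on (334, 245):
334 = 1 × 245 + 89  ⟹  89 = (1)·334 + (-1)·245
245 = 2 × 89 + 67  ⟹  67 = (-2)·334 + (3)·245
89 = 1 × 67 + 22  ⟹  22 = (3)·334 + (-4)·245
67 = 3 × 22 + 1  ⟹  1 = (-11)·334 + (15)·245
So (15)·245 ≡ 1 (mod 334), i.e. 245^(-1) ≡ 15 (mod 334).
Check: 245 × 15 = 3675 ≡ 1 (mod 334)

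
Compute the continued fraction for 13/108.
[0; 8, 3, 4]

Euclidean algorithm steps:
13 = 0 × 108 + 13
108 = 8 × 13 + 4
13 = 3 × 4 + 1
4 = 4 × 1 + 0
Continued fraction: [0; 8, 3, 4]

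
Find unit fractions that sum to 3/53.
1/18 + 1/954

Greedy algorithm:
3/53: ceiling(53/3) = 18, use 1/18
1/954: ceiling(954/1) = 954, use 1/954
Result: 3/53 = 1/18 + 1/954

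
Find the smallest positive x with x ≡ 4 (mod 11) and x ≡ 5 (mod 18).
59

Using Chinese Remainder Theorem:
M = 11 × 18 = 198
M1 = 18, M2 = 11
y1 = 18^(-1) mod 11 = 8
y2 = 11^(-1) mod 18 = 5
x = (4×18×8 + 5×11×5) mod 198 = 59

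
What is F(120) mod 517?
308

Matrix identity: Q^n = [[F_(n+1), F_n], [F_n, F_(n-1)]] with Q = [[1,1],[1,0]].
n = 120 = 1111000₂. Square-and-multiply, entries mod 517:
Q^1 = [[1,1],[1,0]]
Q^3 = (Q^1)²·Q = [[3,2],[2,1]]
Q^7 = (Q^3)²·Q = [[21,13],[13,8]]
Q^15 = (Q^7)²·Q = [[470,93],[93,377]]
Q^30 = (Q^15)² = [[1,187],[187,331]]
Q^60 = (Q^30)² = [[331,44],[44,287]]
Q^120 = (Q^60)² = [[342,308],[308,34]]
F_120 mod 517 = Q^120[0][1] = 308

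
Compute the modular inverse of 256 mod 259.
86

gcd(256, 259) = 1, so the inverse exists.
Extended Euclidean algorithm on (259, 256):
259 = 1 × 256 + 3  ⟹  3 = (1)·259 + (-1)·256
256 = 85 × 3 + 1  ⟹  1 = (-85)·259 + (86)·256
So (86)·256 ≡ 1 (mod 259), i.e. 256^(-1) ≡ 86 (mod 259).
Check: 256 × 86 = 22016 ≡ 1 (mod 259)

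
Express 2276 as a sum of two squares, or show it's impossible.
26² + 40² (a=26, b=40)

Factorization: 2276 = 2^2 × 569
By Fermat: n is sum of two squares iff every prime p ≡ 3 (mod 4) appears to even power.
All primes ≡ 3 (mod 4) appear to even power.
Search a = 0, 1, 2, … for 2276 - a² a perfect square: first hit at a = 26: 2276 - 676 = 1600 = 40².
2276 = 26² + 40² = 676 + 1600 ✓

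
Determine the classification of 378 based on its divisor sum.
abundant

Proper divisors of 378: sum = 1 + 2 + 3 + 6 + 7 + 9 + 14 + 18 + 21 + 27 + 42 + 54 + 63 + 126 + 189 = 582
Since 582 > 378, 378 is abundant.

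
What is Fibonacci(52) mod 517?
232

Matrix identity: Q^n = [[F_(n+1), F_n], [F_n, F_(n-1)]] with Q = [[1,1],[1,0]].
n = 52 = 110100₂. Square-and-multiply, entries mod 517:
Q^1 = [[1,1],[1,0]]
Q^3 = (Q^1)²·Q = [[3,2],[2,1]]
Q^6 = (Q^3)² = [[13,8],[8,5]]
Q^13 = (Q^6)²·Q = [[377,233],[233,144]]
Q^26 = (Q^13)² = [[475,415],[415,60]]
Q^52 = (Q^26)² = [[277,232],[232,45]]
F_52 mod 517 = Q^52[0][1] = 232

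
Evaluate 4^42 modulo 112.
64

Repeated squaring. Binary of 42 = 101010.
4^1 ≡ 4 (mod 112); 4^2 ≡ 16 (mod 112); 4^4 ≡ 32 (mod 112); 4^8 ≡ 16 (mod 112); 4^16 ≡ 32 (mod 112); 4^32 ≡ 16 (mod 112)
4^42 = 4^2 × 4^8 × 4^32 ≡ 64 (mod 112)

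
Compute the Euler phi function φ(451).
400

451 = 11 × 41
φ(n) = n × ∏(1 - 1/p) for each prime p dividing n
φ(451) = 451 × (1 - 1/11) × (1 - 1/41) = 400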